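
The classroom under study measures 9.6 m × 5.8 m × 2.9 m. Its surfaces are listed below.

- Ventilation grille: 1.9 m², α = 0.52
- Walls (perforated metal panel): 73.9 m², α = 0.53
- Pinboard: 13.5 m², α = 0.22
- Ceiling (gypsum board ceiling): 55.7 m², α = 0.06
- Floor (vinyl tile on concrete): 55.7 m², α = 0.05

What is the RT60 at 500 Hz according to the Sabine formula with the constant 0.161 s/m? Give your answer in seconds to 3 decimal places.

Summing Sᵢαᵢ: 0.988 + 39.167 + 2.970 + 3.342 + 2.785 → A = 49.252 sabins.
Volume V = 9.6 × 5.8 × 2.9 = 161.472 m³.
Sabine: RT60 = 0.161 × 161.472 / 49.252 = 0.528 s.

0.528 seconds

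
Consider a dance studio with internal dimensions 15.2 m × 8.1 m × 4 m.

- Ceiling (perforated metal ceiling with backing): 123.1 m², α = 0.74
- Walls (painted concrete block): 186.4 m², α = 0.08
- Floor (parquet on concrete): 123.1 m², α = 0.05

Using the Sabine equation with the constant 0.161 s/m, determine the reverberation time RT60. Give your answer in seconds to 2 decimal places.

Total absorption A = 123.1*0.74 + 186.4*0.08 + 123.1*0.05
  = 91.094 + 14.912 + 6.155 = 112.161 m² sabins.
Room volume: 492.48 m³.
T = 0.161 V/A = 0.161·492.48/112.161 = 0.71 s.

0.71 s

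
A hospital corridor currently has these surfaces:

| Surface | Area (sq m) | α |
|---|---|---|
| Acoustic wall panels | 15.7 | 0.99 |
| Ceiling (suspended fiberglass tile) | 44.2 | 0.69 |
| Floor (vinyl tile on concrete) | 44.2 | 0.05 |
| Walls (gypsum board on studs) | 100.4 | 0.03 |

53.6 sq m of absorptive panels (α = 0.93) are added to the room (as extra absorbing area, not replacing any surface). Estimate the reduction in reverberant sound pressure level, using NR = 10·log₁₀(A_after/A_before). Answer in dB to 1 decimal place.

Summing Sᵢαᵢ: 15.543 + 30.498 + 2.210 + 3.012 → A_before = 51.263 sabins.
Added absorption = 53.6 × 0.93 = 49.848 sabins.
New total A_after = 101.111 sabins.
NR = 10·log₁₀(101.111/51.263) = 2.9 dB.

2.9 dB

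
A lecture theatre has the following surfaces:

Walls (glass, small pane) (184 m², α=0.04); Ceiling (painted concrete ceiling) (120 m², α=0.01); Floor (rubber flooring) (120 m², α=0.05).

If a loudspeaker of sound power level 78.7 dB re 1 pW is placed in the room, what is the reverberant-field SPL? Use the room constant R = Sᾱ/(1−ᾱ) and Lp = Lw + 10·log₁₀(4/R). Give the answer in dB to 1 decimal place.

A = 14.560 sabins; S = 424.0 m².
ᾱ = 0.0343, so room constant R = A/(1−ᾱ) = 15.077 m².
Lp = 78.7 + 10·log₁₀(4/15.077) = 78.7 + (-5.76) = 72.9 dB.

72.9 dB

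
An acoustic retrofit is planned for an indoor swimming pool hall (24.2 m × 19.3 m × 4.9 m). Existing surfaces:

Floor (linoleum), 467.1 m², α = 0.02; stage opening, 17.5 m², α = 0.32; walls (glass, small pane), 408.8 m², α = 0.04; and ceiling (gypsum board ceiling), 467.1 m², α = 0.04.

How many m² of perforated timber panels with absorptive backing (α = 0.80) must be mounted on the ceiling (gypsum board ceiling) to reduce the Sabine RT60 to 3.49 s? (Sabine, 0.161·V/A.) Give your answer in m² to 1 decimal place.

73.2

Equivalent absorption area: A₁ = 467.1×0.02 + 17.5×0.32 + 408.8×0.04 + 467.1×0.04 = 49.978 m².
V = 2288.594 m³. Target absorption A₂ = 0.161 × 2288.594 / 3.49 = 105.577 sabins.
Absorption to add: 105.577 − 49.978 = 55.599 sabins.
Net gain per m²: Δα = 0.80 − 0.04 = 0.76.
Panel area = 55.599 / 0.76 = 73.2 m².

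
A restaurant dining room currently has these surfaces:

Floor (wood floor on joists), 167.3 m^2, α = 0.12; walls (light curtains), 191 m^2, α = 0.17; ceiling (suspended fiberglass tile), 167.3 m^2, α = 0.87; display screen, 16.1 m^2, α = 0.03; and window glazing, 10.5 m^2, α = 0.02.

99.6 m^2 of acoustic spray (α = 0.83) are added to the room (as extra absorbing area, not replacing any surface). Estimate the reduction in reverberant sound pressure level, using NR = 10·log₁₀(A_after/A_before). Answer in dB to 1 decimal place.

Total absorption A_before = 167.3×0.12 + 191×0.17 + 167.3×0.87 + 16.1×0.03 + 10.5×0.02
  = 20.076 + 32.470 + 145.551 + 0.483 + 0.210 = 198.790 m^2 sabins.
Added absorption = 99.6 × 0.83 = 82.668 sabins.
A_after = 198.790 + 82.668 = 281.458 sabins.
NR = 10·log₁₀(281.458/198.790) = 1.5 dB.

1.5 dB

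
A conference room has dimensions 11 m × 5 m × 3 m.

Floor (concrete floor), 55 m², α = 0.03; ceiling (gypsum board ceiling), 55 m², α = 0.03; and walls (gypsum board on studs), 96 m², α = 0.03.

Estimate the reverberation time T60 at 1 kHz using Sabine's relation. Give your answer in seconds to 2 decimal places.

Summing Sᵢαᵢ: 1.650 + 1.650 + 2.880 → A = 6.180 sabins.
Room volume: 165 m³.
RT60 = 0.161 · V / A = 0.161 × 165 / 6.180 = 4.30 s.

4.30 s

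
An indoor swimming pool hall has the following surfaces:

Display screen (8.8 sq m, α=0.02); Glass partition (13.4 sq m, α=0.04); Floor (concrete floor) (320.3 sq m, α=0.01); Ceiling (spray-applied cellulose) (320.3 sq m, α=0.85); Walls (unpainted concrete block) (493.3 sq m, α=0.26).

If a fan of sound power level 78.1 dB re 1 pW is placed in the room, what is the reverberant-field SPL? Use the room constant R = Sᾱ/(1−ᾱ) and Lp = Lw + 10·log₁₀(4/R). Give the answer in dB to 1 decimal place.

56.2 dB

A = 404.428 sabins; S = 1156.1 sq m.
ᾱ = 404.428/1156.1 = 0.3498; R = Sᾱ/(1−ᾱ) = 404.428/(1−0.3498) = 622.006 sq m.
Lp = 78.1 + 10·log₁₀(4/622.006) = 78.1 + (-21.92) = 56.2 dB.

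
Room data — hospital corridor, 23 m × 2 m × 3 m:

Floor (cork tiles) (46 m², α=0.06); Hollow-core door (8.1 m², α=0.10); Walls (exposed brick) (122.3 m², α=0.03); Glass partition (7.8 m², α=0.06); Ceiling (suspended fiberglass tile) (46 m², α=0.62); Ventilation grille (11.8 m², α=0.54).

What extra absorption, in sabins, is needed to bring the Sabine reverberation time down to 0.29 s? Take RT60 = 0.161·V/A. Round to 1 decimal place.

A₁ = Σ Sᵢαᵢ = 46*0.06 + 8.1*0.10 + 122.3*0.03 + 7.8*0.06 + 46*0.62 + 11.8*0.54 = 42.599 sabins.
Target A₂ = 0.161·138/0.29 = 76.614 sabins (V = 138 m³).
Additional absorption ΔA = 76.614 − 42.599 = 34.0 sabins.

34.0 sabins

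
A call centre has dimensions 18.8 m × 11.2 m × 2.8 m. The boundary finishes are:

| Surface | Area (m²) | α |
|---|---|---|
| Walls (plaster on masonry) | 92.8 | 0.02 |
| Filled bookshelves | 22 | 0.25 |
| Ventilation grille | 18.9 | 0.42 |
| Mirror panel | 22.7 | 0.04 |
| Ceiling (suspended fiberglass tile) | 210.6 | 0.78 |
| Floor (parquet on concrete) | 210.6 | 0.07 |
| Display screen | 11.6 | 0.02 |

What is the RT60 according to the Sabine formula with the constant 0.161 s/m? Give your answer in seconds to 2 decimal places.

0.49 s

Total absorption A = 92.8×0.02 + 22×0.25 + 18.9×0.42 + 22.7×0.04 + 210.6×0.78 + 210.6×0.07 + 11.6×0.02
  = 1.856 + 5.500 + 7.938 + 0.908 + 164.268 + 14.742 + 0.232 = 195.444 m² sabins.
Volume V = 18.8 × 11.2 × 2.8 = 589.568 m³.
RT60 = 0.161 · V / A = 0.161 × 589.568 / 195.444 = 0.49 s.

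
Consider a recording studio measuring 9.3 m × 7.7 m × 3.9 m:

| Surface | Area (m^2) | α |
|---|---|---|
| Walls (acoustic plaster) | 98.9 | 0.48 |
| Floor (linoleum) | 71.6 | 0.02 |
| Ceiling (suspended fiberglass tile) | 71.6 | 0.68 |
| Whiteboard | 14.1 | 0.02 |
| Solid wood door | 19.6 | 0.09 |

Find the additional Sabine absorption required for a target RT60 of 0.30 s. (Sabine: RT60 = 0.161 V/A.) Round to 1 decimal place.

50.2 sabins

Equivalent absorption area: A₁ = 98.9×0.48 + 71.6×0.02 + 71.6×0.68 + 14.1×0.02 + 19.6×0.09 = 99.638 m^2.
V = 279.279 m³. Required absorption A₂ = 0.161 × 279.279 / 0.30 = 149.880 sabins.
ΔA = A₂ − A₁ = 149.880 − 99.638 = 50.2 sabins.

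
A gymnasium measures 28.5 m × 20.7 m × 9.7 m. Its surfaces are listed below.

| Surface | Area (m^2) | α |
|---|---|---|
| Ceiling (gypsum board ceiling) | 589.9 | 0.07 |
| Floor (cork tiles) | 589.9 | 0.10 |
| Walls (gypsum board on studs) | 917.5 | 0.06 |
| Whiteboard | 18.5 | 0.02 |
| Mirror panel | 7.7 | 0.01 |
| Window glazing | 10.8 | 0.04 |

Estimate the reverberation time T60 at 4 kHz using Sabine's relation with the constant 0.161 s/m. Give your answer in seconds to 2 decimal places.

5.90 s

Equivalent absorption area: A = 589.9·0.07 + 589.9·0.10 + 917.5·0.06 + 18.5·0.02 + 7.7·0.01 + 10.8·0.04 = 156.212 m^2.
V = 28.5·20.7·9.7 = 5722.515 m³.
Sabine: RT60 = 0.161 × 5722.515 / 156.212 = 5.90 s.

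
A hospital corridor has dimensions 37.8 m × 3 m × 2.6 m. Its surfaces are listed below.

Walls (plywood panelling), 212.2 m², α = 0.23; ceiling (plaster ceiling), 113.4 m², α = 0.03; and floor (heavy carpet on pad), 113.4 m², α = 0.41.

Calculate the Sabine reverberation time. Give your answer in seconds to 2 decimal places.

0.48 s

Summing Sᵢαᵢ: 48.806 + 3.402 + 46.494 → A = 98.702 sabins.
V = 37.8·3·2.6 = 294.84 m³.
Sabine: RT60 = 0.161 × 294.84 / 98.702 = 0.48 s.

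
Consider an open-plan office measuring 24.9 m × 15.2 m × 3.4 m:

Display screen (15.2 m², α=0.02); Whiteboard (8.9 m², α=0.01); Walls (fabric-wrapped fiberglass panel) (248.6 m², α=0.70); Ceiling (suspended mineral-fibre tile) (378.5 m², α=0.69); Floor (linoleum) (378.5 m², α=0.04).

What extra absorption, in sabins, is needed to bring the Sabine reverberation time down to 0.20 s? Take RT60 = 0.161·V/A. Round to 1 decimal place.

Summing Sᵢαᵢ: 0.304 + 0.089 + 174.020 + 261.165 + 15.140 → A₁ = 450.718 sabins.
V = 1286.832 m³. Required absorption A₂ = 0.161 × 1286.832 / 0.20 = 1035.900 sabins.
Shortfall: 1035.900 − 450.718 = 585.2 sabins.

585.2 sabins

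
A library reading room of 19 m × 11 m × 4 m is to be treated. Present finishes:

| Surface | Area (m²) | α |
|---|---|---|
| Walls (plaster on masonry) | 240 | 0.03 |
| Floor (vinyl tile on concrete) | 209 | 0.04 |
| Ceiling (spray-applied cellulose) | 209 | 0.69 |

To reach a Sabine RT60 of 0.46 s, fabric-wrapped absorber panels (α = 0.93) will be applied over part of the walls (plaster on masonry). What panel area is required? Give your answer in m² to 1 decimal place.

A₁ = Σ Sᵢαᵢ = 240×0.03 + 209×0.04 + 209×0.69 = 159.770 sabins.
Required A₂ = 0.161·836/0.46 = 292.600 sabins.
ΔA needed = 292.600 − 159.770 = 132.830 sabins.
Net gain per m²: Δα = 0.93 − 0.03 = 0.90.
Panel area = 132.830 / 0.90 = 147.6 m².

147.6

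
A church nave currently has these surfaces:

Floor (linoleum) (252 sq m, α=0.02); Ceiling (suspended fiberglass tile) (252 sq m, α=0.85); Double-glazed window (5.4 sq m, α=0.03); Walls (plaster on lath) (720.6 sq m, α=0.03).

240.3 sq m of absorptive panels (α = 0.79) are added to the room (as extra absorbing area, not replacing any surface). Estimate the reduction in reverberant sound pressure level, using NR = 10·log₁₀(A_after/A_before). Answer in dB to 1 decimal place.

2.5 dB

Equivalent absorption area: A_before = 252×0.02 + 252×0.85 + 5.4×0.03 + 720.6×0.03 = 241.020 sq m.
Treatment contributes 240.3·0.79 = 189.837 sabins.
New total A_after = 430.857 sabins.
Reduction = 10 log₁₀(A_after/A_before) = 10 log₁₀(1.7876) = 2.5 dB.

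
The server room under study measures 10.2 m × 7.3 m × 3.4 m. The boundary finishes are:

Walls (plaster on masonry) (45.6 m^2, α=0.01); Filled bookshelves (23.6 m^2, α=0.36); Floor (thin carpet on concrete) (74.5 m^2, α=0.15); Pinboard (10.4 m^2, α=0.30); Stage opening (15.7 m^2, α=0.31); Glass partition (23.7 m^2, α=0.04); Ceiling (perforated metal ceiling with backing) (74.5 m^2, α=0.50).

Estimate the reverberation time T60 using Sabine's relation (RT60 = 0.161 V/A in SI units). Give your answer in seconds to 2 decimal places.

Total absorption A = 45.6·0.01 + 23.6·0.36 + 74.5·0.15 + 10.4·0.30 + 15.7·0.31 + 23.7·0.04 + 74.5·0.50
  = 0.456 + 8.496 + 11.175 + 3.120 + 4.867 + 0.948 + 37.250 = 66.312 m^2 sabins.
Volume V = 10.2 × 7.3 × 3.4 = 253.164 m³.
T = 0.161 V/A = 0.161·253.164/66.312 = 0.61 s.

0.61 s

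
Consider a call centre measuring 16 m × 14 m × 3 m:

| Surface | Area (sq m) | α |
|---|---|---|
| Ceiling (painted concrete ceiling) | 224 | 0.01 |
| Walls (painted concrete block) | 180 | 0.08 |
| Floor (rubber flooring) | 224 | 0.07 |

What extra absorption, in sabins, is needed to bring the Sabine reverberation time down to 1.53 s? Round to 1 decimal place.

Total absorption A₁ = 224×0.01 + 180×0.08 + 224×0.07
  = 2.240 + 14.400 + 15.680 = 32.320 sq m sabins.
For T = 1.53 s, need A₂ = 0.161·V/T = 0.161·672/1.53 = 70.714 sabins.
ΔA = A₂ − A₁ = 70.714 − 32.320 = 38.4 sabins.

38.4 sabins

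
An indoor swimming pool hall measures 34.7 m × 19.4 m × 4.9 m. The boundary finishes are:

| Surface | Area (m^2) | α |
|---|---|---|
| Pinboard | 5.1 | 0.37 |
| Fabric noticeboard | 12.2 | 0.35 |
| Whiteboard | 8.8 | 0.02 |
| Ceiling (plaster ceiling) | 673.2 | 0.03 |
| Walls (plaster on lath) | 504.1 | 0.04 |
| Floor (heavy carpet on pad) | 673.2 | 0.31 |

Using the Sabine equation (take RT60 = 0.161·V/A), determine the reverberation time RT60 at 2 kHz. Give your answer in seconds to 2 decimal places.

2.08 sec

Total absorption A = 5.1·0.37 + 12.2·0.35 + 8.8·0.02 + 673.2·0.03 + 504.1·0.04 + 673.2·0.31
  = 1.887 + 4.270 + 0.176 + 20.196 + 20.164 + 208.692 = 255.385 m^2 sabins.
Volume V = 34.7 × 19.4 × 4.9 = 3298.582 m³.
Sabine: RT60 = 0.161 × 3298.582 / 255.385 = 2.08 s.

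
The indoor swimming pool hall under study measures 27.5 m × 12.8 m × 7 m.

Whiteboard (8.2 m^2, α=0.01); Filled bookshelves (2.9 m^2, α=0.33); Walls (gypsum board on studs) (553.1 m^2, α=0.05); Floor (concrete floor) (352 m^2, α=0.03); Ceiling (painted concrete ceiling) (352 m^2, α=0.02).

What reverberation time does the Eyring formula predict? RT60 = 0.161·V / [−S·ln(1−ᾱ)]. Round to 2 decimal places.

8.41 seconds

Total surface area S = 8.2 + 2.9 + 553.1 + 352 + 352 = 1268.2 m^2.
Σ(Sᵢαᵢ) = 8.2·0.01 + 2.9·0.33 + 553.1·0.05 + 352·0.03 + 352·0.02 = 46.294.
Mean coefficient ᾱ = A/S = 0.0365.
Eyring denominator: −S ln(1−ᾱ) = 47.155.
V = 27.5 × 12.8 × 7 = 2464 m³.
T = 0.161·V/[−S·ln(1−ᾱ)] = 0.161·2464/47.155 = 8.41 s.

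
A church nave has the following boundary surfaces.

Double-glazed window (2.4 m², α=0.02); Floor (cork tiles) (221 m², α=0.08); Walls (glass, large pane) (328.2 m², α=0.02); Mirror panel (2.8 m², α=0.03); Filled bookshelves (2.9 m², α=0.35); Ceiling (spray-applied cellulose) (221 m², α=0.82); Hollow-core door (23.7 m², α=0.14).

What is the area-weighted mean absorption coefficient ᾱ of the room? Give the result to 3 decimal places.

0.262

S = Σ Sᵢ = 2.4 + 221 + 328.2 + 2.8 + 2.9 + 221 + 23.7 = 802.0 m².
A = 2.4·0.02 + 221·0.08 + 328.2·0.02 + 2.8·0.03 + 2.9·0.35 + 221·0.82 + 23.7·0.14 = 209.929 sabins.
ᾱ = A/S = 0.262.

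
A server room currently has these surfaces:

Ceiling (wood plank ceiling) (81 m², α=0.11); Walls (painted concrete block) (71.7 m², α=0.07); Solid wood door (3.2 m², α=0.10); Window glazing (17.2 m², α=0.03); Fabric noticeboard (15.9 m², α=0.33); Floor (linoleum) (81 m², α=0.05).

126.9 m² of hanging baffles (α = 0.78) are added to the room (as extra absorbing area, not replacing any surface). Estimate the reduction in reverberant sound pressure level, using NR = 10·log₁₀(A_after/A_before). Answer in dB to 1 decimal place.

A_before = Σ Sᵢαᵢ = 81×0.11 + 71.7×0.07 + 3.2×0.10 + 17.2×0.03 + 15.9×0.33 + 81×0.05 = 24.062 sabins.
Added absorption = 126.9 × 0.78 = 98.982 sabins.
New total A_after = 123.044 sabins.
Reduction = 10 log₁₀(A_after/A_before) = 10 log₁₀(5.1136) = 7.1 dB.

7.1 dB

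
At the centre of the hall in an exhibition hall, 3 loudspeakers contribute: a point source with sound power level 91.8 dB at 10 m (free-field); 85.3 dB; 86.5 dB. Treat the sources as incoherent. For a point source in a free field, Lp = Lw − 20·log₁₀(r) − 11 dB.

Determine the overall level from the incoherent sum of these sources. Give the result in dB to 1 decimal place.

89.0 dB

Source at 10 m: Lp = 91.8 − 20·log₁₀(10) − 11 = 60.8 dB.
Sum in the linear (power) domain: Σ 10^(Lᵢ/10) = 10^(60.8/10) + 10^(85.3/10) + 10^(86.5/10) = 7.867e+08.
Back to dB: 10·log₁₀ Σ = 89.0 dB.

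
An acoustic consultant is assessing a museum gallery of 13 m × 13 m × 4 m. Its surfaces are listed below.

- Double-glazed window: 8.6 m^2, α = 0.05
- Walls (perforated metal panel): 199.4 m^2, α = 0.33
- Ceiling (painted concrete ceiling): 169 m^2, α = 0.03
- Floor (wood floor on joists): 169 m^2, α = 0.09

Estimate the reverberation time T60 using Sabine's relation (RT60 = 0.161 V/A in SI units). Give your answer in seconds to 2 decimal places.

A = Σ Sᵢαᵢ = 8.6·0.05 + 199.4·0.33 + 169·0.03 + 169·0.09 = 86.512 sabins.
V = 13·13·4 = 676 m³.
T = 0.161 V/A = 0.161·676/86.512 = 1.26 s.

1.26 s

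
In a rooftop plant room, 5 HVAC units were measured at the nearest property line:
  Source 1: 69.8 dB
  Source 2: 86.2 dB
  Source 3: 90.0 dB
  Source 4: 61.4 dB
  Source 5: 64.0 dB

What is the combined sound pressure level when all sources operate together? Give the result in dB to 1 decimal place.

Converting to relative power and adding: 10^(69.8/10) + 10^(86.2/10) + 10^(90.0/10) + 10^(61.4/10) + 10^(64.0/10) = 1.43e+09.
L_total = 10·log₁₀(1.43e+09) = 91.6 dB.

91.6 dB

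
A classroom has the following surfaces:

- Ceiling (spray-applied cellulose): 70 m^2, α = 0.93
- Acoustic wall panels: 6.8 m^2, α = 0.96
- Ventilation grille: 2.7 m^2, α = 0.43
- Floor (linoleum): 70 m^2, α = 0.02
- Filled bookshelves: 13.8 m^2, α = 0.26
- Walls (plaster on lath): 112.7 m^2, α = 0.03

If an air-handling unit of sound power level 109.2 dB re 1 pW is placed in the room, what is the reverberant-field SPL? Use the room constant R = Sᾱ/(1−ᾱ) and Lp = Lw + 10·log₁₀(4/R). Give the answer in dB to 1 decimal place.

94.6 dB

A = 81.158 sabins; S = 276.0 m^2.
ᾱ = 81.158/276.0 = 0.2941; R = Sᾱ/(1−ᾱ) = 81.158/(1−0.2941) = 114.971 m^2.
Lp = 109.2 + 10·log₁₀(4/114.971) = 109.2 + (-14.59) = 94.6 dB.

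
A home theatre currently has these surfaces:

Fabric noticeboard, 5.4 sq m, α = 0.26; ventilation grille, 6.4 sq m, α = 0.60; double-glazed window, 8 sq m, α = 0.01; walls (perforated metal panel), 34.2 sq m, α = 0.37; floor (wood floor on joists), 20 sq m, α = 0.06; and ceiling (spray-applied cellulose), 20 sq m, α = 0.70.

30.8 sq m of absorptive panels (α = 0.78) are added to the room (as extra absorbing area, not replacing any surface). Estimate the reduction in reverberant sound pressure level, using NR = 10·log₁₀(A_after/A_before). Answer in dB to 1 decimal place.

A_before = Σ Sᵢαᵢ = 5.4×0.26 + 6.4×0.60 + 8×0.01 + 34.2×0.37 + 20×0.06 + 20×0.70 = 33.178 sabins.
Added absorption = 30.8 × 0.78 = 24.024 sabins.
New total A_after = 57.202 sabins.
Reduction = 10 log₁₀(A_after/A_before) = 10 log₁₀(1.7241) = 2.4 dB.

2.4 dB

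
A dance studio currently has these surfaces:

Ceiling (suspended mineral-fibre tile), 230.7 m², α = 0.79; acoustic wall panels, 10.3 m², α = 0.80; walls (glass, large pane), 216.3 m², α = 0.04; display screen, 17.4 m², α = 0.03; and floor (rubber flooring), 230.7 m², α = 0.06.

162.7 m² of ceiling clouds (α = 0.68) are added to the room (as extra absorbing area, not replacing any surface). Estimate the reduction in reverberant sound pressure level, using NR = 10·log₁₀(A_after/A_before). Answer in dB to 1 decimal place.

A_before = Σ Sᵢαᵢ = 230.7·0.79 + 10.3·0.80 + 216.3·0.04 + 17.4·0.03 + 230.7·0.06 = 213.509 sabins.
Added absorption = 162.7 × 0.68 = 110.636 sabins.
A_after = 213.509 + 110.636 = 324.145 sabins.
NR = 10·log₁₀(324.145/213.509) = 1.8 dB.

1.8 dB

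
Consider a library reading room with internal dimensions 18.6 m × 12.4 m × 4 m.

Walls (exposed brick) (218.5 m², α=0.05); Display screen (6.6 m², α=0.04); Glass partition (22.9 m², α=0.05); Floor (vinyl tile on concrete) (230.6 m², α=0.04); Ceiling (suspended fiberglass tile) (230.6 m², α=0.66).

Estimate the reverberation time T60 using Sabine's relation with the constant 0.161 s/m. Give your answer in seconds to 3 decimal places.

Total absorption A = 218.5*0.05 + 6.6*0.04 + 22.9*0.05 + 230.6*0.04 + 230.6*0.66
  = 10.925 + 0.264 + 1.145 + 9.224 + 152.196 = 173.754 m² sabins.
V = 18.6·12.4·4 = 922.56 m³.
Sabine: RT60 = 0.161 × 922.56 / 173.754 = 0.855 s.

0.855 seconds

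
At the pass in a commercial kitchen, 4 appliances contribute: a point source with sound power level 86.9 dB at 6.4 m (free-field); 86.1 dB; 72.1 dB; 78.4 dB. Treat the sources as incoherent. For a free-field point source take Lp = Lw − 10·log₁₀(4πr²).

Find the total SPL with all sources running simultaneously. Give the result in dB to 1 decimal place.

86.9 dB

Source at 6.4 m: Lp = 86.9 − 10·log₁₀(4π·6.4²) = 86.9 − 10·log₁₀(514.719) = 59.8 dB.
Converting to relative power and adding: 10^(59.8/10) + 10^(86.1/10) + 10^(72.1/10) + 10^(78.4/10) = 4.937e+08.
L_total = 10·log₁₀(4.937e+08) = 86.9 dB.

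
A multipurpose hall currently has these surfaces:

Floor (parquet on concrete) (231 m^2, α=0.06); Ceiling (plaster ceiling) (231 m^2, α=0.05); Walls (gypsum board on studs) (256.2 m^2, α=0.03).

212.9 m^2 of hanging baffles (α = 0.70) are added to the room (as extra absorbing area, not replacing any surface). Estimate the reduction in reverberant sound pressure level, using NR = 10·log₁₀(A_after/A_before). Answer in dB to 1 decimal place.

7.4 dB

Total absorption A_before = 231·0.06 + 231·0.05 + 256.2·0.03
  = 13.860 + 11.550 + 7.686 = 33.096 m^2 sabins.
Treatment contributes 212.9·0.70 = 149.030 sabins.
New total A_after = 182.126 sabins.
NR = 10·log₁₀(182.126/33.096) = 7.4 dB.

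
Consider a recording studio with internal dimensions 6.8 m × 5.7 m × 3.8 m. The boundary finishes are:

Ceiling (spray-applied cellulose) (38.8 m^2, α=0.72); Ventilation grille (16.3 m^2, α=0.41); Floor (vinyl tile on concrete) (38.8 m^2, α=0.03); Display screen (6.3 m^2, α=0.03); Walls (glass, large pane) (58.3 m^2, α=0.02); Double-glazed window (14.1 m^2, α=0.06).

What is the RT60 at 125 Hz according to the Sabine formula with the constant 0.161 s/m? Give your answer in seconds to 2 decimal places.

Summing Sᵢαᵢ: 27.936 + 6.683 + 1.164 + 0.189 + 1.166 + 0.846 → A = 37.984 sabins.
V = 6.8·5.7·3.8 = 147.288 m³.
Sabine: RT60 = 0.161 × 147.288 / 37.984 = 0.62 s.

0.62 sec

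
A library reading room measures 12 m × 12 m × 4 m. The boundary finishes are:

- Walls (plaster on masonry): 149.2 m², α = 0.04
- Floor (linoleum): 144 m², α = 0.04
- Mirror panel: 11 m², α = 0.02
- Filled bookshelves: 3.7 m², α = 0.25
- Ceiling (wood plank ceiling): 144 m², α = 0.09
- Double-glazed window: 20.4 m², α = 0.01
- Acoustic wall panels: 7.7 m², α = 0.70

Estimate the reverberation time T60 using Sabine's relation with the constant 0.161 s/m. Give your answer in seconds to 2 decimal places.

2.95 sec

Total absorption A = 149.2×0.04 + 144×0.04 + 11×0.02 + 3.7×0.25 + 144×0.09 + 20.4×0.01 + 7.7×0.70
  = 5.968 + 5.760 + 0.220 + 0.925 + 12.960 + 0.204 + 5.390 = 31.427 m² sabins.
Volume V = 12 × 12 × 4 = 576 m³.
T = 0.161 V/A = 0.161·576/31.427 = 2.95 s.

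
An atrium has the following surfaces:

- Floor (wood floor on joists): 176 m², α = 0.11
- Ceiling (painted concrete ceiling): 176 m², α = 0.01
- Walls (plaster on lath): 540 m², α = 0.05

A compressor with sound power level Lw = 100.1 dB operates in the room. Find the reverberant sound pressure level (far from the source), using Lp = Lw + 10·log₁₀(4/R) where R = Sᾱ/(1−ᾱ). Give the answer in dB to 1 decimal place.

Σ(Sᵢαᵢ) = 176·0.11 + 176·0.01 + 540·0.05 = 48.120; total area S = 892.0 m².
ᾱ = 48.120/892.0 = 0.0539; R = Sᾱ/(1−ᾱ) = 48.120/(1−0.0539) = 50.861 m².
Lp = 100.1 + 10·log₁₀(4/50.861) = 100.1 + (-11.04) = 89.1 dB.

89.1 dB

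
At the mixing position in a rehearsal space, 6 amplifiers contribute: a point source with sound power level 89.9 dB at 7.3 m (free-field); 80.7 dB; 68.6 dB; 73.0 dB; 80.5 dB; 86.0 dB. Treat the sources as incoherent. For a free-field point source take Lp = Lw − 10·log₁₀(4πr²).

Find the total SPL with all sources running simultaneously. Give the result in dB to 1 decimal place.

Source at 7.3 m: Lp = 89.9 − 10·log₁₀(4π·7.3²) = 89.9 − 10·log₁₀(669.662) = 61.6 dB.
Σ 10^(Lᵢ/10) = 6.564e+08.
Back to dB: 10·log₁₀ Σ = 88.2 dB.

88.2 dB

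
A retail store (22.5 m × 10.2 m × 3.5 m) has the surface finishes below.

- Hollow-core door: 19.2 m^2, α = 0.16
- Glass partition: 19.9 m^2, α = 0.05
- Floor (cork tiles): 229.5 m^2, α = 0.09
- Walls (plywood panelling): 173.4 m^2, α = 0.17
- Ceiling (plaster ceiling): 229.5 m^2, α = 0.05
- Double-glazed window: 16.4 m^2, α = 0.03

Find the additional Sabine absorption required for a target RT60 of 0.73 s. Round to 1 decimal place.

111.0 sabins

A₁ = Σ Sᵢαᵢ = 19.2*0.16 + 19.9*0.05 + 229.5*0.09 + 173.4*0.17 + 229.5*0.05 + 16.4*0.03 = 66.167 sabins.
V = 803.25 m³. Required absorption A₂ = 0.161 × 803.25 / 0.73 = 177.155 sabins.
Additional absorption ΔA = 177.155 − 66.167 = 111.0 sabins.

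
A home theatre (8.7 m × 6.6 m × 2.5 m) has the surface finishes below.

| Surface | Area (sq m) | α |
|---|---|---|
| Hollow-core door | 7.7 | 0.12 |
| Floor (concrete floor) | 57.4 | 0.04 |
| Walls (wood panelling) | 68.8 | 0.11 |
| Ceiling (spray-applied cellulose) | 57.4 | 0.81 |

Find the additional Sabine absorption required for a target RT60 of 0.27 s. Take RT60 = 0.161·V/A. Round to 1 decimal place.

28.3 sabins

Total absorption A₁ = 7.7*0.12 + 57.4*0.04 + 68.8*0.11 + 57.4*0.81
  = 0.924 + 2.296 + 7.568 + 46.494 = 57.282 sq m sabins.
V = 143.55 m³. Required absorption A₂ = 0.161 × 143.55 / 0.27 = 85.598 sabins.
Shortfall: 85.598 − 57.282 = 28.3 sabins.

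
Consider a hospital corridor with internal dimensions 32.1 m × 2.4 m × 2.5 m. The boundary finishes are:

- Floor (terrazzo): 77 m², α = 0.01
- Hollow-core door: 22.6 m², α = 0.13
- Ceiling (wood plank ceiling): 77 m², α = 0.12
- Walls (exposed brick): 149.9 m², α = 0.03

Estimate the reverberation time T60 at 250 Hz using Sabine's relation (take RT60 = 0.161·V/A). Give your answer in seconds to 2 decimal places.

1.78 sec

A = Σ Sᵢαᵢ = 77*0.01 + 22.6*0.13 + 77*0.12 + 149.9*0.03 = 17.445 sabins.
Room volume: 192.6 m³.
RT60 = 0.161 · V / A = 0.161 × 192.6 / 17.445 = 1.78 s.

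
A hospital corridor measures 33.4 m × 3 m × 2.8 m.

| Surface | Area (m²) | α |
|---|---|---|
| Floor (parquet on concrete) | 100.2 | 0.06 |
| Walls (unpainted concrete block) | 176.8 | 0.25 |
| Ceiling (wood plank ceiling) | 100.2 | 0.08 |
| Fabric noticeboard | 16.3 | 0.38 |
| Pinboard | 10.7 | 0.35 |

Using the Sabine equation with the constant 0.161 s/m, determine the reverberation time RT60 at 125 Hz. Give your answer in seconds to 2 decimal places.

0.66 s

Total absorption A = 100.2*0.06 + 176.8*0.25 + 100.2*0.08 + 16.3*0.38 + 10.7*0.35
  = 6.012 + 44.200 + 8.016 + 6.194 + 3.745 = 68.167 m² sabins.
Room volume: 280.56 m³.
RT60 = 0.161 · V / A = 0.161 × 280.56 / 68.167 = 0.66 s.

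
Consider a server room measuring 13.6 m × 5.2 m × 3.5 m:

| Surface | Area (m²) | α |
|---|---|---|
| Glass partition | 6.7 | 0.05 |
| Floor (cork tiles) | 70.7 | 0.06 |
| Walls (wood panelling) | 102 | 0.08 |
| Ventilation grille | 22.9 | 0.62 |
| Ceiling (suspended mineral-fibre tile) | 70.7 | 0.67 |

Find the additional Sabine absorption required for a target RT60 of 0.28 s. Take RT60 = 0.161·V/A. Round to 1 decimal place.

68.0 sabins

Equivalent absorption area: A₁ = 6.7×0.05 + 70.7×0.06 + 102×0.08 + 22.9×0.62 + 70.7×0.67 = 74.304 m².
Target A₂ = 0.161·247.52/0.28 = 142.324 sabins (V = 247.52 m³).
Additional absorption ΔA = 142.324 − 74.304 = 68.0 sabins.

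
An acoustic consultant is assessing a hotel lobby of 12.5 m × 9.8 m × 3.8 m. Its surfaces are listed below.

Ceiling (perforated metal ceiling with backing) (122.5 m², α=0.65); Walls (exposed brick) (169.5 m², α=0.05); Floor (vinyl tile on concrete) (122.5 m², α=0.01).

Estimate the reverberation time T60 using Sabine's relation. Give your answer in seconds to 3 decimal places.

Equivalent absorption area: A = 122.5×0.65 + 169.5×0.05 + 122.5×0.01 = 89.325 m².
Room volume: 465.5 m³.
Sabine: RT60 = 0.161 × 465.5 / 89.325 = 0.839 s.

0.839 s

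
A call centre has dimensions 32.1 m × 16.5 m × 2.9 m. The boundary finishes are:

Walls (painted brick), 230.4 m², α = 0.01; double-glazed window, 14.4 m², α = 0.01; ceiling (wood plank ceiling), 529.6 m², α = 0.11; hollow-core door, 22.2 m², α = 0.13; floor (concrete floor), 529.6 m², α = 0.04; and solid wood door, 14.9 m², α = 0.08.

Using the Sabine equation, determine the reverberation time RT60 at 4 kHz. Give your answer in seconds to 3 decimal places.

2.877 s

Summing Sᵢαᵢ: 2.304 + 0.144 + 58.256 + 2.886 + 21.184 + 1.192 → A = 85.966 sabins.
V = 32.1·16.5·2.9 = 1535.985 m³.
T = 0.161 V/A = 0.161·1535.985/85.966 = 2.877 s.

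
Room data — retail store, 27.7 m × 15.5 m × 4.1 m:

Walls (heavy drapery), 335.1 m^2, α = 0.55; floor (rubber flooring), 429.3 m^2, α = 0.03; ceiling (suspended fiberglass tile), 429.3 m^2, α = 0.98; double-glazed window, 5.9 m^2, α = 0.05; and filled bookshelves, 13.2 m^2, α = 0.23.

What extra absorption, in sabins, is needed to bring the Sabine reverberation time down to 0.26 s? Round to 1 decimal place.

468.8 sabins

Summing Sᵢαᵢ: 184.305 + 12.879 + 420.714 + 0.295 + 3.036 → A₁ = 621.229 sabins.
V = 1760.335 m³. Required absorption A₂ = 0.161 × 1760.335 / 0.26 = 1090.054 sabins.
Additional absorption ΔA = 1090.054 − 621.229 = 468.8 sabins.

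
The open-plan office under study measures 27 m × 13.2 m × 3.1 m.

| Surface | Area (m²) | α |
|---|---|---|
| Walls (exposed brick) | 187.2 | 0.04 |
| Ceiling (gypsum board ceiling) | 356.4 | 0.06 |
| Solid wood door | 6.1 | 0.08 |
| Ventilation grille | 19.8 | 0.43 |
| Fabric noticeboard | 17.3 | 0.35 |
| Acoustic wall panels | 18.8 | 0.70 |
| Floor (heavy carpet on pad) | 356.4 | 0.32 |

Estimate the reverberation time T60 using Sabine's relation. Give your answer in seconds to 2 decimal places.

1.04 sec

Equivalent absorption area: A = 187.2×0.04 + 356.4×0.06 + 6.1×0.08 + 19.8×0.43 + 17.3×0.35 + 18.8×0.70 + 356.4×0.32 = 171.137 m².
V = 27·13.2·3.1 = 1104.84 m³.
RT60 = 0.161 · V / A = 0.161 × 1104.84 / 171.137 = 1.04 s.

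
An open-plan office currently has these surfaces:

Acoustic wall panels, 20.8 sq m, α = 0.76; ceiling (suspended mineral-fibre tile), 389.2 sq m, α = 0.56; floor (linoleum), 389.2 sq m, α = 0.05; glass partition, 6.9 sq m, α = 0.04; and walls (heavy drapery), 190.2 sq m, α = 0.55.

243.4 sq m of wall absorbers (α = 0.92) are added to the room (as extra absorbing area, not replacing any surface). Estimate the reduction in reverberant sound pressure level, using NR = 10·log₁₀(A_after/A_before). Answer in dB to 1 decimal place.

2.1 dB

Total absorption A_before = 20.8*0.76 + 389.2*0.56 + 389.2*0.05 + 6.9*0.04 + 190.2*0.55
  = 15.808 + 217.952 + 19.460 + 0.276 + 104.610 = 358.106 sq m sabins.
Added absorption = 243.4 × 0.92 = 223.928 sabins.
New total A_after = 582.034 sabins.
NR = 10·log₁₀(582.034/358.106) = 2.1 dB.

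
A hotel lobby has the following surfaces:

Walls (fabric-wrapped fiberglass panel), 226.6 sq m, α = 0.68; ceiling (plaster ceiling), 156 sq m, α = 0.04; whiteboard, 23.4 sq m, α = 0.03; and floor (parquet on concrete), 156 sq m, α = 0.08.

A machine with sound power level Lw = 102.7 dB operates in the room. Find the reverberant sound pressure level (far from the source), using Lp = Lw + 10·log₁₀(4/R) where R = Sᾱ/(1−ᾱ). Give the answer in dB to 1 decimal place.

A = 173.510 sabins; S = 562.0 sq m.
ᾱ = 173.510/562.0 = 0.3087; R = Sᾱ/(1−ᾱ) = 173.510/(1−0.3087) = 250.991 sq m.
Lp = Lw + 10 log₁₀(4/R) = 102.7 -17.98 = 84.7 dB.

84.7 dB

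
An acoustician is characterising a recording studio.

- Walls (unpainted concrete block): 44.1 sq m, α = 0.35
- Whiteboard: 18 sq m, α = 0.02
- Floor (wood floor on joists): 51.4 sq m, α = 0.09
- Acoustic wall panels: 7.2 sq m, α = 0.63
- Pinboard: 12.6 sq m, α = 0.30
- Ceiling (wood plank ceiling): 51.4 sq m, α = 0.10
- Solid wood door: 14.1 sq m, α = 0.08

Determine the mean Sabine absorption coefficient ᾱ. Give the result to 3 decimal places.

Total surface area S = 198.8 sq m.
Weighted sum Σ Sα = 35.005.
ᾱ = A/S = 0.176.

0.176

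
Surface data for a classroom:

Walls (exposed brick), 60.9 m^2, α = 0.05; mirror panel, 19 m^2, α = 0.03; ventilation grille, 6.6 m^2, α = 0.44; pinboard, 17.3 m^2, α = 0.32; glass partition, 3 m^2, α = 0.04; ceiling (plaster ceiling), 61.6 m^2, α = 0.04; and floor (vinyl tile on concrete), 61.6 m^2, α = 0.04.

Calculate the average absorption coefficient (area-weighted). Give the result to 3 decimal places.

S = Σ Sᵢ = 60.9 + 19 + 6.6 + 17.3 + 3 + 61.6 + 61.6 = 230.0 m^2.
Σ(Sᵢαᵢ) = 60.9·0.05 + 19·0.03 + 6.6·0.44 + 17.3·0.32 + 3·0.04 + 61.6·0.04 + 61.6·0.04 = 17.103.
ᾱ = 17.103 / 230.0 = 0.074.

0.074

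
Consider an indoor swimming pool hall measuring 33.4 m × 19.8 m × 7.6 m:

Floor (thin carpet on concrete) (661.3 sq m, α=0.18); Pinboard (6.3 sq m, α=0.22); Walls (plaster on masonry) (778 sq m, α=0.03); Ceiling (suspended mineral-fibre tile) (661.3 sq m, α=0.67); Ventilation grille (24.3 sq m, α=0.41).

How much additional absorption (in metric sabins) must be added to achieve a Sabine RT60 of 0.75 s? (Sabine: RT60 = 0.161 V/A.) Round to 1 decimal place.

482.1 sabins

Equivalent absorption area: A₁ = 661.3*0.18 + 6.3*0.22 + 778*0.03 + 661.3*0.67 + 24.3*0.41 = 596.794 sq m.
Target A₂ = 0.161·5026.032/0.75 = 1078.922 sabins (V = 5026.032 m³).
Shortfall: 1078.922 − 596.794 = 482.1 sabins.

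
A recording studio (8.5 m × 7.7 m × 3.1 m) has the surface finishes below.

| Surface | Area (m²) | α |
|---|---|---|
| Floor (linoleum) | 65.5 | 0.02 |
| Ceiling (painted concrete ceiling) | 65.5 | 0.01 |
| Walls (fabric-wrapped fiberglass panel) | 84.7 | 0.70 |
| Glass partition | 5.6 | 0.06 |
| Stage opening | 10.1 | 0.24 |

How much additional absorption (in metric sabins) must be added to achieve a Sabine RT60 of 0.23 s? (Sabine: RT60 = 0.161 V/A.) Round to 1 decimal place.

78.0 sabins

Summing Sᵢαᵢ: 1.310 + 0.655 + 59.290 + 0.336 + 2.424 → A₁ = 64.015 sabins.
Target A₂ = 0.161·202.895/0.23 = 142.027 sabins (V = 202.895 m³).
Additional absorption ΔA = 142.027 − 64.015 = 78.0 sabins.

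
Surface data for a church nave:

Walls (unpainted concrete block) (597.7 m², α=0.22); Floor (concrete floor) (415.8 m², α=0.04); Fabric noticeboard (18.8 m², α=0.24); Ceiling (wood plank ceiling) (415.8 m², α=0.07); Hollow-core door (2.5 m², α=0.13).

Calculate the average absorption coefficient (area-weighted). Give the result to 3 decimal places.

S = Σ Sᵢ = 597.7 + 415.8 + 18.8 + 415.8 + 2.5 = 1450.6 m².
Weighted sum Σ Sα = 182.069.
ᾱ = 182.069 / 1450.6 = 0.126.

0.126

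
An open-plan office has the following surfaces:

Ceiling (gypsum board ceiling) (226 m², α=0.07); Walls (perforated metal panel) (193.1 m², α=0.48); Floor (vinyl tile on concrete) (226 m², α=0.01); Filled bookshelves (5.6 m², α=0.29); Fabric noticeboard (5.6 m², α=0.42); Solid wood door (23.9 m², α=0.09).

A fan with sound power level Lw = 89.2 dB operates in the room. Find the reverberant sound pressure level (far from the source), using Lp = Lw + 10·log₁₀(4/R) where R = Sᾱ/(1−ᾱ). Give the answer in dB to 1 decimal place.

A = 116.895 sabins; S = 680.2 m².
ᾱ = 116.895/680.2 = 0.1719; R = Sᾱ/(1−ᾱ) = 116.895/(1−0.1719) = 141.160 m².
Lp = Lw + 10 log₁₀(4/R) = 89.2 -15.48 = 73.7 dB.

73.7 dB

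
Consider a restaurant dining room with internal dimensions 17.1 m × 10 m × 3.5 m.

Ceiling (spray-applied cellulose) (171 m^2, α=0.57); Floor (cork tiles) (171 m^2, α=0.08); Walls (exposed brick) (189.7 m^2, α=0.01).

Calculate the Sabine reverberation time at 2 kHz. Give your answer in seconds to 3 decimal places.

Summing Sᵢαᵢ: 97.470 + 13.680 + 1.897 → A = 113.047 sabins.
Room volume: 598.5 m³.
T = 0.161 V/A = 0.161·598.5/113.047 = 0.852 s.

0.852 s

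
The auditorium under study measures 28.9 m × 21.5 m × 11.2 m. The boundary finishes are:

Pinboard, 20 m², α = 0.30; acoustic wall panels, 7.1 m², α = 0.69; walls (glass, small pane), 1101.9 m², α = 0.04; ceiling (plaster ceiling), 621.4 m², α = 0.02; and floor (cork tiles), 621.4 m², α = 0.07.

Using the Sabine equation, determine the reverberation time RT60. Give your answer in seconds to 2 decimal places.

Equivalent absorption area: A = 20×0.30 + 7.1×0.69 + 1101.9×0.04 + 621.4×0.02 + 621.4×0.07 = 110.901 m².
Volume V = 28.9 × 21.5 × 11.2 = 6959.12 m³.
T = 0.161 V/A = 0.161·6959.12/110.901 = 10.10 s.

10.10 seconds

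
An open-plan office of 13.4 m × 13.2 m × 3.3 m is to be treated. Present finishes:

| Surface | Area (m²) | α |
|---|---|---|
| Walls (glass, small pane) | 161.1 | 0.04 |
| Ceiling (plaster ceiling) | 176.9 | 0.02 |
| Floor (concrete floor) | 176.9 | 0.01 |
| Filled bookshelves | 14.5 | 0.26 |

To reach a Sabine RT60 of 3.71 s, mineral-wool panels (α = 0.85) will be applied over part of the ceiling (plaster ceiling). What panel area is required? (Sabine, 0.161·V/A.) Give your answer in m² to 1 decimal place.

11.8

Total absorption A₁ = 161.1·0.04 + 176.9·0.02 + 176.9·0.01 + 14.5·0.26
  = 6.444 + 3.538 + 1.769 + 3.770 = 15.521 m² sabins.
Required A₂ = 0.161·583.704/3.71 = 25.331 sabins.
Absorption to add: 25.331 − 15.521 = 9.810 sabins.
Net gain per m²: Δα = 0.85 − 0.02 = 0.83.
Panel area = 9.810 / 0.83 = 11.8 m².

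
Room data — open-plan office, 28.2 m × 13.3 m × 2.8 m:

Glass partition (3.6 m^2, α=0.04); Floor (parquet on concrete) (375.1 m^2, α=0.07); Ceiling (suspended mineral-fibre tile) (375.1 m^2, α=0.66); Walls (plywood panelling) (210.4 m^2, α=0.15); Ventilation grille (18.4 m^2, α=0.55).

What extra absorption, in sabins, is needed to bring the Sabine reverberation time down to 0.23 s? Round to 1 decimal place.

Total absorption A₁ = 3.6·0.04 + 375.1·0.07 + 375.1·0.66 + 210.4·0.15 + 18.4·0.55
  = 0.144 + 26.257 + 247.566 + 31.560 + 10.120 = 315.647 m^2 sabins.
V = 1050.168 m³. Required absorption A₂ = 0.161 × 1050.168 / 0.23 = 735.118 sabins.
Additional absorption ΔA = 735.118 − 315.647 = 419.5 sabins.

419.5 sabins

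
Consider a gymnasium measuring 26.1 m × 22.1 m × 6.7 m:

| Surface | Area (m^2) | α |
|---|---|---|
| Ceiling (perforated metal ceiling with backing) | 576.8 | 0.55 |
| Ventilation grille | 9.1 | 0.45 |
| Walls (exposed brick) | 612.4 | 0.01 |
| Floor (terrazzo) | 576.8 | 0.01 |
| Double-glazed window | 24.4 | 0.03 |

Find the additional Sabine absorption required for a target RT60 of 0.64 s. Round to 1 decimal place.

638.2 sabins

Equivalent absorption area: A₁ = 576.8×0.55 + 9.1×0.45 + 612.4×0.01 + 576.8×0.01 + 24.4×0.03 = 333.959 m^2.
Target A₂ = 0.161·3864.627/0.64 = 972.195 sabins (V = 3864.627 m³).
ΔA = A₂ − A₁ = 972.195 − 333.959 = 638.2 sabins.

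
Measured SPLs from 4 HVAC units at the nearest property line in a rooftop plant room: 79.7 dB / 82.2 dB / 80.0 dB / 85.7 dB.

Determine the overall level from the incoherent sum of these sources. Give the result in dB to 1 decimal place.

88.6 dB

Σ 10^(Lᵢ/10) = 7.308e+08.
Back to dB: 10·log₁₀ Σ = 88.6 dB.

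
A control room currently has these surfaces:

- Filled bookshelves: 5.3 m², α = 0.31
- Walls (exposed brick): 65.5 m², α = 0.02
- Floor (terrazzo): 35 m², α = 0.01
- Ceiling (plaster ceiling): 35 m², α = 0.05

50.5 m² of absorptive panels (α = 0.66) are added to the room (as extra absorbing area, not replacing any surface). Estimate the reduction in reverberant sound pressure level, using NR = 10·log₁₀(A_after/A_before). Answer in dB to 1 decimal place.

Summing Sᵢαᵢ: 1.643 + 1.310 + 0.350 + 1.750 → A_before = 5.053 sabins.
Treatment contributes 50.5·0.66 = 33.330 sabins.
New total A_after = 38.383 sabins.
NR = 10·log₁₀(38.383/5.053) = 8.8 dB.

8.8 dB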